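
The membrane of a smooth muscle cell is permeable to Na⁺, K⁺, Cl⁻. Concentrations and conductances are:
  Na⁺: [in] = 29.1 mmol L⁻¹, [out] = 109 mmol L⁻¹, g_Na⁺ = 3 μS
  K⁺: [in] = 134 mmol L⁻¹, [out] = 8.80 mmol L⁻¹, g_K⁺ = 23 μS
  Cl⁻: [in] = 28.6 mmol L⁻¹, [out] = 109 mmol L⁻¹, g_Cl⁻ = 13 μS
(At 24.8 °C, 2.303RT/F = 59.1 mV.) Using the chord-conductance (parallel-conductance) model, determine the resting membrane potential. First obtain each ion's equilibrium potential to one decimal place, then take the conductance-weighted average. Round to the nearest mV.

-50 mV

E_Na⁺ = (59.1/1)·log₁₀(109/29.1) = 33.9 mV
E_K⁺ = (59.1/1)·log₁₀(8.80/134) = -69.9 mV
E_Cl⁻ = (59.1/-1)·log₁₀(109/28.6) = -34.3 mV
Vm = (Σ gᵢEᵢ)/(Σ gᵢ) = (3·33.9 + 23·-69.9 + 13·-34.3) / (3 + 23 + 13)
= -1951.90 / 39 = -50.05 mV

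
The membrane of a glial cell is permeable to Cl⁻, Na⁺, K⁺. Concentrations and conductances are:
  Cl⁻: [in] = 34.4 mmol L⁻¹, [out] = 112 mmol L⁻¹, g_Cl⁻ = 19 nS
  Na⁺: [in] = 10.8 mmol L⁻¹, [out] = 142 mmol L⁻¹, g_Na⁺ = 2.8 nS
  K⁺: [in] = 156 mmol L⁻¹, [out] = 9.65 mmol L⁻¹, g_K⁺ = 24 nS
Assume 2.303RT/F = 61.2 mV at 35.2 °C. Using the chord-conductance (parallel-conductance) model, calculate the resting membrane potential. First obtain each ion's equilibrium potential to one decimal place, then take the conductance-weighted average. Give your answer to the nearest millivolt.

-48 mV

E_Cl⁻ = (61.2/-1)·log₁₀(112/34.4) = -31.4 mV
E_Na⁺ = (61.2/1)·log₁₀(142/10.8) = 68.5 mV
E_K⁺ = (61.2/1)·log₁₀(9.65/156) = -74.0 mV
Vm = (Σ gᵢEᵢ)/(Σ gᵢ) = (19·-31.4 + 2.8·68.5 + 24·-74.0) / (19 + 2.8 + 24)
= -2180.80 / 45.8 = -47.62 mV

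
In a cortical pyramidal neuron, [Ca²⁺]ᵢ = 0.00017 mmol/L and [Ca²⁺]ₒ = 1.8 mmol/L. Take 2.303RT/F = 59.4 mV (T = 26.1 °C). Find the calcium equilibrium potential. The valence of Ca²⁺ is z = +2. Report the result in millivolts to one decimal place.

119.5 mV

E = (59.4/z) · log₁₀([Ca²⁺]_out/[Ca²⁺]_in) with z = +2.
= (59.4/2) · log₁₀(1.8/0.00017) = 29.70 · log₁₀(1.059e+04)
= 29.70 · (4.0248) = 119.54 mV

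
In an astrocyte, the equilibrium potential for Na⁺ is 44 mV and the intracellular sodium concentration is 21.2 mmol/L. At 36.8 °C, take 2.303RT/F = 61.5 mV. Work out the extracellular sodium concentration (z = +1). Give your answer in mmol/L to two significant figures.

Nernst: E = (61.5/1) · log₁₀([out]/[in]), so log₁₀([out]/[in]) = 44.0 × 1 / 61.5 = 0.7154.
[out]/[in] = 10^(0.7154) = 5.193.
[out] = 5.193 × 21.2 = 110.1 mmol/L.

110 mmol/L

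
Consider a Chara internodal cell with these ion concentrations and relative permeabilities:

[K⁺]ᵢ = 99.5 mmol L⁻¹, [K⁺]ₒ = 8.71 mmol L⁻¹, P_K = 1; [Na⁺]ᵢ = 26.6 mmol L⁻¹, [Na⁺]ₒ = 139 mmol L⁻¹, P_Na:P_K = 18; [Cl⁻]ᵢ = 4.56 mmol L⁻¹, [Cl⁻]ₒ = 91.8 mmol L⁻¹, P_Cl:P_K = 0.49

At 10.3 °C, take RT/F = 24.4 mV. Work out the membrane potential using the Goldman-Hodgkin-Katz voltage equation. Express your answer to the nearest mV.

Vm = 24.4 · ln[(Σ P·[cation]ₒ + Σ P·[anion]ᵢ) / (Σ P·[cation]ᵢ + Σ P·[anion]ₒ)]
Numerator = 1×8.71 + 18×139 + 0.49×4.56 = 2513
Denominator = 1×99.5 + 18×26.6 + 0.49×91.8 = 623.3
Vm = 24.4 · ln(4.0318) = 24.4 × (1.3942) = 34.02 mV

34 mV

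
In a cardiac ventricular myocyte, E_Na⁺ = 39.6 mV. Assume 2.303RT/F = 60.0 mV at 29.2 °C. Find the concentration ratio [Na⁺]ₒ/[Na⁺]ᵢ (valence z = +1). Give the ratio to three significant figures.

4.57

log₁₀([out]/[in]) = E·z/(60.0) = 39.6 × 1 / 60.0 = 0.6600
[out]/[in] = 10^(0.6600) = 4.571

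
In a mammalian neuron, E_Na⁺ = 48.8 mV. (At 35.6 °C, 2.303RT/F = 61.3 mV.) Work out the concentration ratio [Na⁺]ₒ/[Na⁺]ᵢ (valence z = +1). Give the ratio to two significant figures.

6.3

log₁₀([out]/[in]) = E·z/(61.3) = 48.8 × 1 / 61.3 = 0.7961
[out]/[in] = 10^(0.7961) = 6.253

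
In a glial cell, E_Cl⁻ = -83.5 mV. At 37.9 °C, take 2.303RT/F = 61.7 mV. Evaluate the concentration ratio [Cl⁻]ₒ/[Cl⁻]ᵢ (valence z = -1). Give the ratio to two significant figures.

23

log₁₀([out]/[in]) = E·z/(61.7) = -83.5 × -1 / 61.7 = 1.3533
[out]/[in] = 10^(1.3533) = 22.56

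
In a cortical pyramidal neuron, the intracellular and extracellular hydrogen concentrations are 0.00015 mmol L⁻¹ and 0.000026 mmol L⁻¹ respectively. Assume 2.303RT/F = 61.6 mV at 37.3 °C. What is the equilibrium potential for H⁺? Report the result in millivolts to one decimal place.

E = (61.6/z) · log₁₀([H⁺]_out/[H⁺]_in) with z = +1.
= (61.6/1) · log₁₀(0.000026/0.00015) = 61.60 · log₁₀(0.1733)
= 61.60 · (-0.7611) = -46.88 mV

-46.9 mV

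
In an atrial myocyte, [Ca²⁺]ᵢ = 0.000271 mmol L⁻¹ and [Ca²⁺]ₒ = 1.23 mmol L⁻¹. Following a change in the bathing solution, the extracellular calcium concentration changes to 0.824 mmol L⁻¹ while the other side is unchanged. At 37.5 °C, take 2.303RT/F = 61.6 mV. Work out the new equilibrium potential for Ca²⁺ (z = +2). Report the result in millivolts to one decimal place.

After the shift: [Ca²⁺]_out = 0.824, [Ca²⁺]_in = 0.000271 mmol L⁻¹.
E_new = (61.6/2)·log₁₀(0.824/0.000271) = 30.80 · (3.4830) = 107.28 mV

107.3 mV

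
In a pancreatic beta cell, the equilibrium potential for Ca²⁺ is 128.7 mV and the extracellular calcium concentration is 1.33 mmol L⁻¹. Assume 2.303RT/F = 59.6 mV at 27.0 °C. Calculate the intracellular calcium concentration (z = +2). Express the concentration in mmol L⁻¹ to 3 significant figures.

Nernst: E = (59.6/2) · log₁₀([out]/[in]), so log₁₀([out]/[in]) = 128.7 × 2 / 59.6 = 4.3188.
[out]/[in] = 10^(4.3188) = 2.083e+04.
[in] = 1.33 / 2.083e+04 = 6.384e-05 mmol L⁻¹.

0.0000638 mmol L⁻¹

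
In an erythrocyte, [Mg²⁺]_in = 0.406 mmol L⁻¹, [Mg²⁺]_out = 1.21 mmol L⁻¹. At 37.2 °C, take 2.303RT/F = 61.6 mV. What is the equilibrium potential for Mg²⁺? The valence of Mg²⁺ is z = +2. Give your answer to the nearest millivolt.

15 mV

E = (61.6/z) · log₁₀([Mg²⁺]_out/[Mg²⁺]_in) with z = +2.
= (61.6/2) · log₁₀(1.21/0.406) = 30.80 · log₁₀(2.98)
= 30.80 · (0.4743) = 14.61 mV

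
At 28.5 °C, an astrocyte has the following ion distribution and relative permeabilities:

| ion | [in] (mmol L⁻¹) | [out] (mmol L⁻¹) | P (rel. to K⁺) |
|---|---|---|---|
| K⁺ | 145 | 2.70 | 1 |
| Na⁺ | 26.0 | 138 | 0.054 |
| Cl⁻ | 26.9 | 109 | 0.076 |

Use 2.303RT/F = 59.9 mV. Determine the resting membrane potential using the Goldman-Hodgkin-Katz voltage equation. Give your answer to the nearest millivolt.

Vm = 59.9 · log₁₀[(Σ P·[cation]ₒ + Σ P·[anion]ᵢ) / (Σ P·[cation]ᵢ + Σ P·[anion]ₒ)]
Numerator = 1×2.70 + 0.054×138 + 0.076×26.9 = 12.2
Denominator = 1×145 + 0.054×26.0 + 0.076×109 = 154.7
Vm = 59.9 · log₁₀(0.078845) = 59.9 × (-1.1032) = -66.08 mV

-66 mV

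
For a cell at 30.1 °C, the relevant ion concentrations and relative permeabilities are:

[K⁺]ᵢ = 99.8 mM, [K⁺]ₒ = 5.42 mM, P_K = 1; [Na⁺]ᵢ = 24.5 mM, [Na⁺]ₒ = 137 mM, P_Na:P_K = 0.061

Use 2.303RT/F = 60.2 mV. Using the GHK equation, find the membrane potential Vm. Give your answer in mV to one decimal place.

Vm = 60.2 · log₁₀[(Σ P·[cation]ₒ + Σ P·[anion]ᵢ) / (Σ P·[cation]ᵢ + Σ P·[anion]ₒ)]
Numerator = 1×5.42 + 0.061×137 = 13.78
Denominator = 1×99.8 + 0.061×24.5 = 101.3
Vm = 60.2 · log₁₀(0.13601) = 60.2 × (-0.8664) = -52.16 mV

-52.2 mV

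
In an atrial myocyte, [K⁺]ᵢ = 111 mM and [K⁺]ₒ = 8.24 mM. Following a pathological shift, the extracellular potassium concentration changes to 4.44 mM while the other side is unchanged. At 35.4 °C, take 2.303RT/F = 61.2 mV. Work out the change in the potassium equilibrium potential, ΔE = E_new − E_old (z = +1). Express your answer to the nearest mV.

E_old = (61.2/1)·log₁₀(8.24/111) = -69.12 mV
E_new = (61.2/1)·log₁₀(4.44/111) = -85.55 mV
ΔE = -85.55 − (-69.12) = -16.43 mV

-16 mV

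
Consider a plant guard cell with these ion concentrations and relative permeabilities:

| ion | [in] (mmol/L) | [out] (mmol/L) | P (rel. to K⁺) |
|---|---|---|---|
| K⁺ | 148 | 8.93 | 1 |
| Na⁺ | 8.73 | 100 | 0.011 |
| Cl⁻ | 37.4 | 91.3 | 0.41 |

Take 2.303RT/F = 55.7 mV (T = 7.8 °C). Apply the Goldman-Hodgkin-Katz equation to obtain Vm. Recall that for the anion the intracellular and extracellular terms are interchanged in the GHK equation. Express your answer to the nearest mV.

Vm = 55.7 · log₁₀[(Σ P·[cation]ₒ + Σ P·[anion]ᵢ) / (Σ P·[cation]ᵢ + Σ P·[anion]ₒ)]
Numerator = 1×8.93 + 0.011×100 + 0.41×37.4 = 25.36
Denominator = 1×148 + 0.011×8.73 + 0.41×91.3 = 185.5
Vm = 55.7 · log₁₀(0.13671) = 55.7 × (-0.8642) = -48.14 mV

-48 mV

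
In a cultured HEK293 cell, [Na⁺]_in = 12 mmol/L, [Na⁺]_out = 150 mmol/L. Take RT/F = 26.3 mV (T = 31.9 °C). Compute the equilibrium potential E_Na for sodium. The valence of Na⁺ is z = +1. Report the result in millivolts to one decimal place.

66.4 mV

E = (26.3/z) · ln([Na⁺]_out/[Na⁺]_in) with z = +1.
= (26.3/1) · ln(150/12) = 26.30 · ln(12.5)
= 26.30 · (2.5257) = 66.43 mV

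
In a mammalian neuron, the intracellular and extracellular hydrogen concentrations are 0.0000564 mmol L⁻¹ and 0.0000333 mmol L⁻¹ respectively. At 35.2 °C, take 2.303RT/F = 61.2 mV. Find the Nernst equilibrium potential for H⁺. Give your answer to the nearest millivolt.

E = (61.2/z) · log₁₀([H⁺]_out/[H⁺]_in) with z = +1.
= (61.2/1) · log₁₀(0.0000333/0.0000564) = 61.20 · log₁₀(0.5904)
= 61.20 · (-0.2288) = -14.00 mV

-14 mV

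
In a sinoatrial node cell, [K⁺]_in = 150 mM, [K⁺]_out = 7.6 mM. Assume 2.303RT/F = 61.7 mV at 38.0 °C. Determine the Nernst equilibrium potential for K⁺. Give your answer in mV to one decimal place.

-79.9 mV

E = (61.7/z) · log₁₀([K⁺]_out/[K⁺]_in) with z = +1.
= (61.7/1) · log₁₀(7.6/150) = 61.70 · log₁₀(0.05067)
= 61.70 · (-1.2953) = -79.92 mV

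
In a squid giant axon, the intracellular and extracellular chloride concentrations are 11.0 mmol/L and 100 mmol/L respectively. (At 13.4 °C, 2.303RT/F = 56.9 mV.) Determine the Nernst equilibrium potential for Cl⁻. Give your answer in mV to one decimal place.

E = (56.9/z) · log₁₀([Cl⁻]_out/[Cl⁻]_in) with z = -1.
For an anion, dividing by z = -1 reverses the sign.
= (56.9/-1) · log₁₀(100/11.0) = -56.90 · log₁₀(9.091)
= -56.90 · (0.9586) = -54.54 mV

-54.5 mV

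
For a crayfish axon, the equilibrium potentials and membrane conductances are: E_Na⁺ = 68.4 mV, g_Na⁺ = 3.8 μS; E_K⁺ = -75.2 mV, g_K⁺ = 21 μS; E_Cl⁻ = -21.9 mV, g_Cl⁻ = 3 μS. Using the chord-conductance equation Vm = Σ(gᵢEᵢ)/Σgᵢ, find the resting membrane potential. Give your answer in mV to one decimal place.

Σ gᵢEᵢ = 3.8·(68.4) + 21·(-75.2) + 3·(-21.9) = -1384.98
Σ gᵢ = 3.8 + 21 + 3 = 27.8
Vm = -1384.98 / 27.8 = -49.82 mV

-49.8 mV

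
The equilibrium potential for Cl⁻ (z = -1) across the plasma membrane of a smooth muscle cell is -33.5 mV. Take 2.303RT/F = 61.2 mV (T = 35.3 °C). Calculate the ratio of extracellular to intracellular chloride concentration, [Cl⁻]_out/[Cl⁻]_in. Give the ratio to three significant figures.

log₁₀([out]/[in]) = E·z/(61.2) = -33.5 × -1 / 61.2 = 0.5474
[out]/[in] = 10^(0.5474) = 3.527

3.53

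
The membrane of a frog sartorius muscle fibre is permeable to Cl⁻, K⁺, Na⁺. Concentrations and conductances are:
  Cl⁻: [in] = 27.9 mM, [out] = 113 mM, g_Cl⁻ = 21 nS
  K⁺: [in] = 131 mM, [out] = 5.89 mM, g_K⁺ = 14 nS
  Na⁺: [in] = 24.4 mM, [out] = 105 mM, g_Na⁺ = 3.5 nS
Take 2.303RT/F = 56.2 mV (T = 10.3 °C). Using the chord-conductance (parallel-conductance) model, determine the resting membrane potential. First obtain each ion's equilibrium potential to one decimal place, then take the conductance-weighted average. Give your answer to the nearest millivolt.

E_Cl⁻ = (56.2/-1)·log₁₀(113/27.9) = -34.1 mV
E_K⁺ = (56.2/1)·log₁₀(5.89/131) = -75.7 mV
E_Na⁺ = (56.2/1)·log₁₀(105/24.4) = 35.6 mV
Vm = (Σ gᵢEᵢ)/(Σ gᵢ) = (21·-34.1 + 14·-75.7 + 3.5·35.6) / (21 + 14 + 3.5)
= -1651.30 / 38.5 = -42.89 mV

-43 mV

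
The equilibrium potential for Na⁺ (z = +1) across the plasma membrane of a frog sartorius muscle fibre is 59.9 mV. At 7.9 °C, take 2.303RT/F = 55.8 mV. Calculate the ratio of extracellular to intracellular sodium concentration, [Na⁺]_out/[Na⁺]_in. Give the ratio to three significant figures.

log₁₀([out]/[in]) = E·z/(55.8) = 59.9 × 1 / 55.8 = 1.0735
[out]/[in] = 10^(1.0735) = 11.84

11.8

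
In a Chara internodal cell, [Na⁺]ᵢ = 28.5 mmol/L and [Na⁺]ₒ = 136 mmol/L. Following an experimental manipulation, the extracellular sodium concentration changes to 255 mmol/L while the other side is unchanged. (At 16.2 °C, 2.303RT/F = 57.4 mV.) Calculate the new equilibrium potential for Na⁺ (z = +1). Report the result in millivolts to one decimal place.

After the shift: [Na⁺]_out = 255, [Na⁺]_in = 28.5 mmol/L.
E_new = (57.4/1)·log₁₀(255/28.5) = 57.40 · (0.9517) = 54.63 mV

54.6 mV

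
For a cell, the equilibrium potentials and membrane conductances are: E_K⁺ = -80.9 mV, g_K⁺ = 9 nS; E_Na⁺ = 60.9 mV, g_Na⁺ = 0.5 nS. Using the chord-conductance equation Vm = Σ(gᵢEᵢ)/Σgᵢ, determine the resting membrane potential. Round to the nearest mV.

-73 mV

Σ gᵢEᵢ = 9·(-80.9) + 0.5·(60.9) = -697.65
Σ gᵢ = 9 + 0.5 = 9.5
Vm = -697.65 / 9.5 = -73.44 mV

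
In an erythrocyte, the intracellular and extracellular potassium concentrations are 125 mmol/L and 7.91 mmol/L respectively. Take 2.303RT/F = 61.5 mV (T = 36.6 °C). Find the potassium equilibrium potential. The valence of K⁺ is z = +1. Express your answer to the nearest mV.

-74 mV

E = (61.5/z) · log₁₀([K⁺]_out/[K⁺]_in) with z = +1.
= (61.5/1) · log₁₀(7.91/125) = 61.50 · log₁₀(0.06328)
= 61.50 · (-1.1987) = -73.72 mV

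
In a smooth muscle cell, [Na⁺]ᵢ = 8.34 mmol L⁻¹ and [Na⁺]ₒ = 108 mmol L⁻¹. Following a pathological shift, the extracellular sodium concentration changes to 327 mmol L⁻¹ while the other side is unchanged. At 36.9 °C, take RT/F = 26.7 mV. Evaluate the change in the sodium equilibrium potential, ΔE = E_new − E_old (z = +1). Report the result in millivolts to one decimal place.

E_old = (26.7/1)·ln(108/8.34) = 68.38 mV
E_new = (26.7/1)·ln(327/8.34) = 97.96 mV
ΔE = 97.96 − (68.38) = 29.58 mV

29.6 mV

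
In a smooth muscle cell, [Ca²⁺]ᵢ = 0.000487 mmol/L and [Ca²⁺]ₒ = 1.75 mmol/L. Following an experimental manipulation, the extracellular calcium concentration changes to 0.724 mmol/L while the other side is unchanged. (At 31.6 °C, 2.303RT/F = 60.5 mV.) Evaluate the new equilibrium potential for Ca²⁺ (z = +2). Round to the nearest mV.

96 mV

After the shift: [Ca²⁺]_out = 0.724, [Ca²⁺]_in = 0.000487 mmol/L.
E_new = (60.5/2)·log₁₀(0.724/0.000487) = 30.25 · (3.1722) = 95.96 mV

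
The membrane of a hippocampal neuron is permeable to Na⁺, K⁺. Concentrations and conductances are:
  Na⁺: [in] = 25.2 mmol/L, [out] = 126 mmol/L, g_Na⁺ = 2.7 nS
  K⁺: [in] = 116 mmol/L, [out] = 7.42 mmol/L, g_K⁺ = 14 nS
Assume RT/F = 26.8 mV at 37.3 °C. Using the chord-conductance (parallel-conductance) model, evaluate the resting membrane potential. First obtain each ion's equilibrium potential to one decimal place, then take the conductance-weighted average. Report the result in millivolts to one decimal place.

E_Na⁺ = (26.8/1)·ln(126/25.2) = 43.1 mV
E_K⁺ = (26.8/1)·ln(7.42/116) = -73.7 mV
Vm = (Σ gᵢEᵢ)/(Σ gᵢ) = (2.7·43.1 + 14·-73.7) / (2.7 + 14)
= -915.43 / 16.7 = -54.82 mV

-54.8 mV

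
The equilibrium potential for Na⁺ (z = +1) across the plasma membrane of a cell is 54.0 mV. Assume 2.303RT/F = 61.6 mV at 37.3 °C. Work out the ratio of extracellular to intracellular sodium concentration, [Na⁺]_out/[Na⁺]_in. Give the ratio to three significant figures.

log₁₀([out]/[in]) = E·z/(61.6) = 54.0 × 1 / 61.6 = 0.8766
[out]/[in] = 10^(0.8766) = 7.527

7.53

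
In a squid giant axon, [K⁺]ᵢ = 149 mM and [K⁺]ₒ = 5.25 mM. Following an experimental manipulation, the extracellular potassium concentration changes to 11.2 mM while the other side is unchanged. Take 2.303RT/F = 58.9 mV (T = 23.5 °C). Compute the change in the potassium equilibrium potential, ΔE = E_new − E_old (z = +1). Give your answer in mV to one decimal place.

19.4 mV

E_old = (58.9/1)·log₁₀(5.25/149) = -85.58 mV
E_new = (58.9/1)·log₁₀(11.2/149) = -66.20 mV
ΔE = -66.20 − (-85.58) = 19.38 mV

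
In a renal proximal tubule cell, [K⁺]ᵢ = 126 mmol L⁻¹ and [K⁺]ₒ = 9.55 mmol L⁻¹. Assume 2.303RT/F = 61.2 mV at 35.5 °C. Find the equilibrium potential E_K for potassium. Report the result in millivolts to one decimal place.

E = (61.2/z) · log₁₀([K⁺]_out/[K⁺]_in) with z = +1.
= (61.2/1) · log₁₀(9.55/126) = 61.20 · log₁₀(0.07579)
= 61.20 · (-1.1204) = -68.57 mV

-68.6 mV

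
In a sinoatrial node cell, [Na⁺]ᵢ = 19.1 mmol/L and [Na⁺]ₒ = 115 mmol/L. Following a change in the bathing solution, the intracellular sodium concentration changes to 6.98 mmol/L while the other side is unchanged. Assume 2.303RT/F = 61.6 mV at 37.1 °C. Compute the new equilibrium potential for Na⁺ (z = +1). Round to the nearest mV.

75 mV

After the shift: [Na⁺]_out = 115, [Na⁺]_in = 6.98 mmol/L.
E_new = (61.6/1)·log₁₀(115/6.98) = 61.60 · (1.2168) = 74.96 mV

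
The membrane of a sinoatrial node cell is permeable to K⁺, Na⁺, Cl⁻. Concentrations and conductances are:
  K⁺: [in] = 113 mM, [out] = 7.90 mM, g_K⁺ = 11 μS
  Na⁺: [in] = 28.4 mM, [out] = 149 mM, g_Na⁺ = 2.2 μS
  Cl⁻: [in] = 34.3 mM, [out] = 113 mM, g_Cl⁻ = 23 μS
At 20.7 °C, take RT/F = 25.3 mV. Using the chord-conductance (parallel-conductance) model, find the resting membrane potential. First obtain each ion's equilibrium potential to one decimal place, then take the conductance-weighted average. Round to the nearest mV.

-37 mV

E_K⁺ = (25.3/1)·ln(7.90/113) = -67.3 mV
E_Na⁺ = (25.3/1)·ln(149/28.4) = 41.9 mV
E_Cl⁻ = (25.3/-1)·ln(113/34.3) = -30.2 mV
Vm = (Σ gᵢEᵢ)/(Σ gᵢ) = (11·-67.3 + 2.2·41.9 + 23·-30.2) / (11 + 2.2 + 23)
= -1342.72 / 36.2 = -37.09 mV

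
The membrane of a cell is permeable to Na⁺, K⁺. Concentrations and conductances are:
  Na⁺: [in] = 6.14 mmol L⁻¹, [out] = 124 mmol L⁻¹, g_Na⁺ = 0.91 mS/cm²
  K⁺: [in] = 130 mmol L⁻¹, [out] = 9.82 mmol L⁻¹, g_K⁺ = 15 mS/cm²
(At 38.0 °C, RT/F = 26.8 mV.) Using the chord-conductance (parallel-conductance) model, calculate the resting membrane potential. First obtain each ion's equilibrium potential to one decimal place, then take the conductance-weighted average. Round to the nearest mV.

E_Na⁺ = (26.8/1)·ln(124/6.14) = 80.5 mV
E_K⁺ = (26.8/1)·ln(9.82/130) = -69.2 mV
Vm = (Σ gᵢEᵢ)/(Σ gᵢ) = (0.91·80.5 + 15·-69.2) / (0.91 + 15)
= -964.75 / 15.91 = -60.64 mV

-61 mV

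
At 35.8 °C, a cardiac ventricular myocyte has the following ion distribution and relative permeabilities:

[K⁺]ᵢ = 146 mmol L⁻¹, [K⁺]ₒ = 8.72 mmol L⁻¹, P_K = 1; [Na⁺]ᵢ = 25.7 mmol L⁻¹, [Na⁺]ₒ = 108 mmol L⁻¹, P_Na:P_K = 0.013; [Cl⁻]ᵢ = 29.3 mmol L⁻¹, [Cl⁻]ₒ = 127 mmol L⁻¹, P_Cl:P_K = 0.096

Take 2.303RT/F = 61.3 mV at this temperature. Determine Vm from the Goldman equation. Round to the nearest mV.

Vm = 61.3 · log₁₀[(Σ P·[cation]ₒ + Σ P·[anion]ᵢ) / (Σ P·[cation]ᵢ + Σ P·[anion]ₒ)]
Numerator = 1×8.72 + 0.013×108 + 0.096×29.3 = 12.94
Denominator = 1×146 + 0.013×25.7 + 0.096×127 = 158.5
Vm = 61.3 · log₁₀(0.081607) = 61.3 × (-1.0883) = -66.71 mV

-67 mV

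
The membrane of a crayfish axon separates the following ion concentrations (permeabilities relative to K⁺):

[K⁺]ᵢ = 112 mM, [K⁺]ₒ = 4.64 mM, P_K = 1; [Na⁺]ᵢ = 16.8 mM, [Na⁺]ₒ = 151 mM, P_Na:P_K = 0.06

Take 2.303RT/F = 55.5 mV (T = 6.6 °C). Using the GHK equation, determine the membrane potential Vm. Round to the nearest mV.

Vm = 55.5 · log₁₀[(Σ P·[cation]ₒ + Σ P·[anion]ᵢ) / (Σ P·[cation]ᵢ + Σ P·[anion]ₒ)]
Numerator = 1×4.64 + 0.06×151 = 13.7
Denominator = 1×112 + 0.06×16.8 = 113
Vm = 55.5 · log₁₀(0.12123) = 55.5 × (-0.9164) = -50.86 mV

-51 mV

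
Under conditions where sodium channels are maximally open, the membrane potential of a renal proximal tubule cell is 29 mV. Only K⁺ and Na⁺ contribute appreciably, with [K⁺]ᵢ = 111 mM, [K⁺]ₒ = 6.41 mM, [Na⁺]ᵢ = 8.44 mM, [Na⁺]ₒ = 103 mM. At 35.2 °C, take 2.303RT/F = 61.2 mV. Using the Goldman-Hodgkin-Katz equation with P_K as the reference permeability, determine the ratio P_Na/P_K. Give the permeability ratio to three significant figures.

Let α = P_Na/P_K. GHK: Vm = 61.2·log₁₀[(Kₒ + α·Naₒ)/(Kᵢ + α·Naᵢ)].
10^(Vm/61.2) = 10^(29.0/61.2) = 2.9775
So 2.9775·(Kᵢ + α·Naᵢ) = Kₒ + α·Naₒ → α = (2.9775·111.0 − 6.41) / (103.0 − 2.9775·8.44)
α = (330.5 − 6.41) / (103.0 − 25.13) = 324.1/77.87 = 4.162

4.16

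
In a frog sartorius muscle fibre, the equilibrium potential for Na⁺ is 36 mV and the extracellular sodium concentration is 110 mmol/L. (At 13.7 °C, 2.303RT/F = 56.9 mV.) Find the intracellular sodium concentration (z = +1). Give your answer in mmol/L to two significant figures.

26 mmol/L

Nernst: E = (56.9/1) · log₁₀([out]/[in]), so log₁₀([out]/[in]) = 36.0 × 1 / 56.9 = 0.6327.
[out]/[in] = 10^(0.6327) = 4.292.
[in] = 110 / 4.292 = 25.63 mmol/L.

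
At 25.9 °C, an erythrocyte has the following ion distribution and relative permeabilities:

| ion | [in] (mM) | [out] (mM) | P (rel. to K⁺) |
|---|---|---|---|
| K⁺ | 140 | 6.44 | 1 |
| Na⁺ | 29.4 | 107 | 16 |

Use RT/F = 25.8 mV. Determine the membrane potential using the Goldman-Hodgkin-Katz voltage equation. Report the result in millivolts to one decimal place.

Vm = 25.8 · ln[(Σ P·[cation]ₒ + Σ P·[anion]ᵢ) / (Σ P·[cation]ᵢ + Σ P·[anion]ₒ)]
Numerator = 1×6.44 + 16×107 = 1718
Denominator = 1×140 + 16×29.4 = 610.4
Vm = 25.8 · ln(2.8153) = 25.8 × (1.0351) = 26.70 mV

26.7 mV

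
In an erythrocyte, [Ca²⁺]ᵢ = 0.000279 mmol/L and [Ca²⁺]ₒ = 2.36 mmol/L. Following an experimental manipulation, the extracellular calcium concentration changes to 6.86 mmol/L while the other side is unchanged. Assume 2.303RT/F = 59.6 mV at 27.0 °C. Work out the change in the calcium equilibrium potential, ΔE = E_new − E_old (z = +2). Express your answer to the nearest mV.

E_old = (59.6/2)·log₁₀(2.36/0.000279) = 117.03 mV
E_new = (59.6/2)·log₁₀(6.86/0.000279) = 130.84 mV
ΔE = 130.84 − (117.03) = 13.81 mV

14 mV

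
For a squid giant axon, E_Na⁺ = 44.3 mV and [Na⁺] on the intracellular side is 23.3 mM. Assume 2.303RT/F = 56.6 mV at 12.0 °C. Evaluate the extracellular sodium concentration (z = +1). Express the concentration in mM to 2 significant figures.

140 mM

Nernst: E = (56.6/1) · log₁₀([out]/[in]), so log₁₀([out]/[in]) = 44.3 × 1 / 56.6 = 0.7827.
[out]/[in] = 10^(0.7827) = 6.063.
[out] = 6.063 × 23.3 = 141.3 mM.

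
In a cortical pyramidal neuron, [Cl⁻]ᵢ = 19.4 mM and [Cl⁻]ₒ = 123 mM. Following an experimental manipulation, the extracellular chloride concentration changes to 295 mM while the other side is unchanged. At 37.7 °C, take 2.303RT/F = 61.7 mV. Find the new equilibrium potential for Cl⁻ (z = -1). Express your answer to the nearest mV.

After the shift: [Cl⁻]_out = 295, [Cl⁻]_in = 19.4 mM.
E_new = (61.7/-1)·log₁₀(295/19.4) = -61.70 · (1.1820) = -72.93 mV

-73 mV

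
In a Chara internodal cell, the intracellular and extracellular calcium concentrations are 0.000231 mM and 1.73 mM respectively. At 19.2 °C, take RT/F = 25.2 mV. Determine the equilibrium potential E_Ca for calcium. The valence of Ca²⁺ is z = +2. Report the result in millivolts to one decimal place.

112.4 mV

E = (25.2/z) · ln([Ca²⁺]_out/[Ca²⁺]_in) with z = +2.
= (25.2/2) · ln(1.73/0.000231) = 12.60 · ln(7489)
= 12.60 · (8.9212) = 112.41 mV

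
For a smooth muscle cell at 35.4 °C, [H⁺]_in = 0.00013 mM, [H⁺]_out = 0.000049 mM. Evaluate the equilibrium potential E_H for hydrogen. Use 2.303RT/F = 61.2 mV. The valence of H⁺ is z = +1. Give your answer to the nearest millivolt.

-26 mV

E = (61.2/z) · log₁₀([H⁺]_out/[H⁺]_in) with z = +1.
= (61.2/1) · log₁₀(0.000049/0.00013) = 61.20 · log₁₀(0.3769)
= 61.20 · (-0.4237) = -25.93 mV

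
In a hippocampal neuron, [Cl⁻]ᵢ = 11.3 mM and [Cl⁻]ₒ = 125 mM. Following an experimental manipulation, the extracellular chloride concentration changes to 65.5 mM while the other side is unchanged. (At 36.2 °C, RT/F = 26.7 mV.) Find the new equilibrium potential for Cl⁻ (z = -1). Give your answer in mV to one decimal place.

-46.9 mV

After the shift: [Cl⁻]_out = 65.5, [Cl⁻]_in = 11.3 mM.
E_new = (26.7/-1)·ln(65.5/11.3) = -26.70 · (1.7572) = -46.92 mV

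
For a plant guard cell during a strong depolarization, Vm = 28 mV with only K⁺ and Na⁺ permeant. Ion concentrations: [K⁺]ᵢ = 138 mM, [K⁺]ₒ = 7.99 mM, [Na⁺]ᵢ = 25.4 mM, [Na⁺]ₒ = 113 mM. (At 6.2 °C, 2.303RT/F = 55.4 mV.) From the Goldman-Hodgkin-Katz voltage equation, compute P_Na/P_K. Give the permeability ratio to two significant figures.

14

Let α = P_Na/P_K. GHK: Vm = 55.4·log₁₀[(Kₒ + α·Naₒ)/(Kᵢ + α·Naᵢ)].
10^(Vm/55.4) = 10^(28.0/55.4) = 3.202
So 3.202·(Kᵢ + α·Naᵢ) = Kₒ + α·Naₒ → α = (3.202·138.0 − 7.99) / (113.0 − 3.202·25.4)
α = (441.9 − 7.99) / (113.0 − 81.33) = 433.9/31.67 = 13.7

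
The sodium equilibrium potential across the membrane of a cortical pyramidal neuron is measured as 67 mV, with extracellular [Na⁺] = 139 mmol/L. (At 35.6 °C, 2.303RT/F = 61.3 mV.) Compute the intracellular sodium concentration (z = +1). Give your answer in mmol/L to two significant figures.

Nernst: E = (61.3/1) · log₁₀([out]/[in]), so log₁₀([out]/[in]) = 67.0 × 1 / 61.3 = 1.0930.
[out]/[in] = 10^(1.0930) = 12.39.
[in] = 139 / 12.39 = 11.22 mmol/L.

11 mmol/L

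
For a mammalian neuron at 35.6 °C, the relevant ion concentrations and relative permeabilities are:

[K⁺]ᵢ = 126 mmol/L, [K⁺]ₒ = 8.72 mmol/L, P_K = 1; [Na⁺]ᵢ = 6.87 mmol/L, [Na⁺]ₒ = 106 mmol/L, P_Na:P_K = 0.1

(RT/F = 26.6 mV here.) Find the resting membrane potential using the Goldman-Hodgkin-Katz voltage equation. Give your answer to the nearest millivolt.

-50 mV

Vm = 26.6 · ln[(Σ P·[cation]ₒ + Σ P·[anion]ᵢ) / (Σ P·[cation]ᵢ + Σ P·[anion]ₒ)]
Numerator = 1×8.72 + 0.1×106 = 19.32
Denominator = 1×126 + 0.1×6.87 = 126.7
Vm = 26.6 · ln(0.1525) = 26.6 × (-1.8806) = -50.02 mV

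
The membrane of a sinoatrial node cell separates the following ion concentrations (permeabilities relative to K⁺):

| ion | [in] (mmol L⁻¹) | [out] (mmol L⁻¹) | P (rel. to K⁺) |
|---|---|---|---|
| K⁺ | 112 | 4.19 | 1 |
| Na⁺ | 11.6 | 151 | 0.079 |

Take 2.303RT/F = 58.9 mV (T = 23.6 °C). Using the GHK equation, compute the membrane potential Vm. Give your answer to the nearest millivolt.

-50 mV

Vm = 58.9 · log₁₀[(Σ P·[cation]ₒ + Σ P·[anion]ᵢ) / (Σ P·[cation]ᵢ + Σ P·[anion]ₒ)]
Numerator = 1×4.19 + 0.079×151 = 16.12
Denominator = 1×112 + 0.079×11.6 = 112.9
Vm = 58.9 · log₁₀(0.14275) = 58.9 × (-0.8454) = -49.80 mV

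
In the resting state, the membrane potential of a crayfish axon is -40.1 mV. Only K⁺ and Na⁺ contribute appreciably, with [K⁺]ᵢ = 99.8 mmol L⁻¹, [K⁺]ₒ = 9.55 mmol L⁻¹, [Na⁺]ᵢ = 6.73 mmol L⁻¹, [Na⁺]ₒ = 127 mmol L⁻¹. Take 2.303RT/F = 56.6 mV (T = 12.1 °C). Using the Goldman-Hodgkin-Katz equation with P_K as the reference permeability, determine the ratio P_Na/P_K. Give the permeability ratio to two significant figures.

Let α = P_Na/P_K. GHK: Vm = 56.6·log₁₀[(Kₒ + α·Naₒ)/(Kᵢ + α·Naᵢ)].
10^(Vm/56.6) = 10^(-40.1/56.6) = 0.19567
So 0.19567·(Kᵢ + α·Naᵢ) = Kₒ + α·Naₒ → α = (0.19567·99.8 − 9.55) / (127.0 − 0.19567·6.73)
α = (19.53 − 9.55) / (127.0 − 1.317) = 9.978/125.7 = 0.07939

0.079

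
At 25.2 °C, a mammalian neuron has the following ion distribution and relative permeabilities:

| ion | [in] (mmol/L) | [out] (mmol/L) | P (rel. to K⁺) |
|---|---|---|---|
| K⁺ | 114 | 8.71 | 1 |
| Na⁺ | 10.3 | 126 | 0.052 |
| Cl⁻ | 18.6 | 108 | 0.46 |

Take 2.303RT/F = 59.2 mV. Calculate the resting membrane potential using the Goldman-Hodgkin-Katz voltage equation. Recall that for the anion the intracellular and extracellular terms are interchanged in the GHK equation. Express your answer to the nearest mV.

-50 mV

Vm = 59.2 · log₁₀[(Σ P·[cation]ₒ + Σ P·[anion]ᵢ) / (Σ P·[cation]ᵢ + Σ P·[anion]ₒ)]
Numerator = 1×8.71 + 0.052×126 + 0.46×18.6 = 23.82
Denominator = 1×114 + 0.052×10.3 + 0.46×108 = 164.2
Vm = 59.2 · log₁₀(0.14504) = 59.2 × (-0.8385) = -49.64 mV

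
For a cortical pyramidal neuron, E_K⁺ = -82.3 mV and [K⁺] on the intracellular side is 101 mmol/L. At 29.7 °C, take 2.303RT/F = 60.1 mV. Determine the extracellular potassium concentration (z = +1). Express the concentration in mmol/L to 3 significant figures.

4.31 mmol/L

Nernst: E = (60.1/1) · log₁₀([out]/[in]), so log₁₀([out]/[in]) = -82.3 × 1 / 60.1 = -1.3694.
[out]/[in] = 10^(-1.3694) = 0.04272.
[out] = 0.04272 × 101 = 4.315 mmol/L.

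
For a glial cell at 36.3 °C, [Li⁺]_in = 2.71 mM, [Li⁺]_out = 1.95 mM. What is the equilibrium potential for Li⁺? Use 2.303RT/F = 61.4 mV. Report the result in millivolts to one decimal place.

-8.8 mV

E = (61.4/z) · log₁₀([Li⁺]_out/[Li⁺]_in) with z = +1.
= (61.4/1) · log₁₀(1.95/2.71) = 61.40 · log₁₀(0.7196)
= 61.40 · (-0.1429) = -8.78 mV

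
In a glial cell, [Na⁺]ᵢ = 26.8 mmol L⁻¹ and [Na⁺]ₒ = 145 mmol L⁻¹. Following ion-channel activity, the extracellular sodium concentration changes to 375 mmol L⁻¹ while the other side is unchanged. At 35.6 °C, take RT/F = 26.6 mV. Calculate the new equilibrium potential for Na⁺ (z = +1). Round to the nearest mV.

70 mV

After the shift: [Na⁺]_out = 375, [Na⁺]_in = 26.8 mmol L⁻¹.
E_new = (26.6/1)·ln(375/26.8) = 26.60 · (2.6385) = 70.18 mV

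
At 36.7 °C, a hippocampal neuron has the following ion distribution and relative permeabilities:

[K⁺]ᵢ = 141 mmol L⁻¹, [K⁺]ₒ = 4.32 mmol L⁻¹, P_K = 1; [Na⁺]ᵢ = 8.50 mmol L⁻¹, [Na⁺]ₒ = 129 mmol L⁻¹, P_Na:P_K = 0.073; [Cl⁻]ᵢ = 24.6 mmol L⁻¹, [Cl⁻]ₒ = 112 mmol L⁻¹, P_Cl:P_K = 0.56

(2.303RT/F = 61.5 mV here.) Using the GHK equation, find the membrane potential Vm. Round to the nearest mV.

Vm = 61.5 · log₁₀[(Σ P·[cation]ₒ + Σ P·[anion]ᵢ) / (Σ P·[cation]ᵢ + Σ P·[anion]ₒ)]
Numerator = 1×4.32 + 0.073×129 + 0.56×24.6 = 27.51
Denominator = 1×141 + 0.073×8.50 + 0.56×112 = 204.3
Vm = 61.5 · log₁₀(0.13464) = 61.5 × (-0.8708) = -53.56 mV

-54 mV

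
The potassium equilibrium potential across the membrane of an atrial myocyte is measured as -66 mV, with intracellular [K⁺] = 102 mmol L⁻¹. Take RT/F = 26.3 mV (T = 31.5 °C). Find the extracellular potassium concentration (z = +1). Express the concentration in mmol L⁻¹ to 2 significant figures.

Nernst: E = (26.3/1) · ln([out]/[in]), so ln([out]/[in]) = -66.0 × 1 / 26.3 = -2.5095.
[out]/[in] = e^(-2.5095) = 0.08131.
[out] = 0.08131 × 102 = 8.293 mmol L⁻¹.

8.3 mmol L⁻¹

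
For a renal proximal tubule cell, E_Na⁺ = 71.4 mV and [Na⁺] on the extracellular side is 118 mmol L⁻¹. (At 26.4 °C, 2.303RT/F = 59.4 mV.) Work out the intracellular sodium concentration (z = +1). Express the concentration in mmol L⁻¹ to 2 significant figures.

7.4 mmol L⁻¹

Nernst: E = (59.4/1) · log₁₀([out]/[in]), so log₁₀([out]/[in]) = 71.4 × 1 / 59.4 = 1.2020.
[out]/[in] = 10^(1.2020) = 15.92.
[in] = 118 / 15.92 = 7.411 mmol L⁻¹.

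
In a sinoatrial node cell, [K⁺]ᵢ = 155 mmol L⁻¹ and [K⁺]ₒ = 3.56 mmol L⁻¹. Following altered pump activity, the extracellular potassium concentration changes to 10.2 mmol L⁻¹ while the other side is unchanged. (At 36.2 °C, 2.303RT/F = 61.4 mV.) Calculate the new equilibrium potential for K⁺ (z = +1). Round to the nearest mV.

After the shift: [K⁺]_out = 10.2, [K⁺]_in = 155 mmol L⁻¹.
E_new = (61.4/1)·log₁₀(10.2/155) = 61.40 · (-1.1817) = -72.56 mV

-73 mV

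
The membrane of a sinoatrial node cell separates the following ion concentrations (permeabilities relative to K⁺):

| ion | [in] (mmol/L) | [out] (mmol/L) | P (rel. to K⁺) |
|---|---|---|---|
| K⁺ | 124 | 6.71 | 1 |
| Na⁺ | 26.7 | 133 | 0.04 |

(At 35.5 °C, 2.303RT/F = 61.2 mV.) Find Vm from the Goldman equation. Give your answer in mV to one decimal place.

Vm = 61.2 · log₁₀[(Σ P·[cation]ₒ + Σ P·[anion]ᵢ) / (Σ P·[cation]ᵢ + Σ P·[anion]ₒ)]
Numerator = 1×6.71 + 0.04×133 = 12.03
Denominator = 1×124 + 0.04×26.7 = 125.1
Vm = 61.2 · log₁₀(0.096188) = 61.2 × (-1.0169) = -62.23 mV

-62.2 mV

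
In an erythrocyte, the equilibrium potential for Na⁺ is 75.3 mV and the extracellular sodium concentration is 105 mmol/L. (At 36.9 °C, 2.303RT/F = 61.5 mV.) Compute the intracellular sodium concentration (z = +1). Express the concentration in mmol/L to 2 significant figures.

6.3 mmol/L

Nernst: E = (61.5/1) · log₁₀([out]/[in]), so log₁₀([out]/[in]) = 75.3 × 1 / 61.5 = 1.2244.
[out]/[in] = 10^(1.2244) = 16.76.
[in] = 105 / 16.76 = 6.263 mmol/L.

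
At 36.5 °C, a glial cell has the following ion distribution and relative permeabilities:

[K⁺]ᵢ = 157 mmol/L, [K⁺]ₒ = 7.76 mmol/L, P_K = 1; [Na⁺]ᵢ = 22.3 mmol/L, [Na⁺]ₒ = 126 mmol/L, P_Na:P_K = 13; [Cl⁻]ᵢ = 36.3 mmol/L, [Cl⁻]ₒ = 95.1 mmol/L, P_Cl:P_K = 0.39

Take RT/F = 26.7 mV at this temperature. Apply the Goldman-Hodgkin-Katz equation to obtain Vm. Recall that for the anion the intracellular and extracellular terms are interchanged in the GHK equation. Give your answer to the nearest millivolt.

Vm = 26.7 · ln[(Σ P·[cation]ₒ + Σ P·[anion]ᵢ) / (Σ P·[cation]ᵢ + Σ P·[anion]ₒ)]
Numerator = 1×7.76 + 13×126 + 0.39×36.3 = 1660
Denominator = 1×157 + 13×22.3 + 0.39×95.1 = 484
Vm = 26.7 · ln(3.4297) = 26.7 × (1.2325) = 32.91 mV

33 mV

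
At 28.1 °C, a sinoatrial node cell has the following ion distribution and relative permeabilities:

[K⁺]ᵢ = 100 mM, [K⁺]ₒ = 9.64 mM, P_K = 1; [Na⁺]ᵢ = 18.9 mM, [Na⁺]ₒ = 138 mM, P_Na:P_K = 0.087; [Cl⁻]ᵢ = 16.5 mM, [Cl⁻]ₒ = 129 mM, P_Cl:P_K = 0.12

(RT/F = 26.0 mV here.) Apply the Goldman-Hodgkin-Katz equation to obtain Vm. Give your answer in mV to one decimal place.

-41.6 mV

Vm = 26.0 · ln[(Σ P·[cation]ₒ + Σ P·[anion]ᵢ) / (Σ P·[cation]ᵢ + Σ P·[anion]ₒ)]
Numerator = 1×9.64 + 0.087×138 + 0.12×16.5 = 23.63
Denominator = 1×100 + 0.087×18.9 + 0.12×129 = 117.1
Vm = 26.0 · ln(0.20172) = 26.0 × (-1.6009) = -41.62 mV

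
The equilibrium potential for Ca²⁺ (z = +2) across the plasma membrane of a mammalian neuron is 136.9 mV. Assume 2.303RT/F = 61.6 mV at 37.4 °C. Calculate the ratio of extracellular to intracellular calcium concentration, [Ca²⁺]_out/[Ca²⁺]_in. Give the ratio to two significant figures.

log₁₀([out]/[in]) = E·z/(61.6) = 136.9 × 2 / 61.6 = 4.4448
[out]/[in] = 10^(4.4448) = 2.785e+04

28000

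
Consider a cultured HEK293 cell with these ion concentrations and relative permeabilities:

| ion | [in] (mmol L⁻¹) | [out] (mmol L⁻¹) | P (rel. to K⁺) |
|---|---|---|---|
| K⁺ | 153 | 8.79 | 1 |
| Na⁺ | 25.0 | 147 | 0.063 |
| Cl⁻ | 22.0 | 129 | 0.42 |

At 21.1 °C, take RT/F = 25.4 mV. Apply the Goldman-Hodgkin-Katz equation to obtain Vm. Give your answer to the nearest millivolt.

-52 mV

Vm = 25.4 · ln[(Σ P·[cation]ₒ + Σ P·[anion]ᵢ) / (Σ P·[cation]ᵢ + Σ P·[anion]ₒ)]
Numerator = 1×8.79 + 0.063×147 + 0.42×22.0 = 27.29
Denominator = 1×153 + 0.063×25.0 + 0.42×129 = 208.8
Vm = 25.4 · ln(0.13073) = 25.4 × (-2.0346) = -51.68 mV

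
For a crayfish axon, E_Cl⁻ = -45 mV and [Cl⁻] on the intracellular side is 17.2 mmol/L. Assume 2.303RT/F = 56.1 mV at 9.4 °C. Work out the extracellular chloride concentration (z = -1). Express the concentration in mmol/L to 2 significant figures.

Nernst: E = (56.1/-1) · log₁₀([out]/[in]), so log₁₀([out]/[in]) = -45.0 × -1 / 56.1 = 0.8021.
[out]/[in] = 10^(0.8021) = 6.341.
[out] = 6.341 × 17.2 = 109.1 mmol/L.

110 mmol/L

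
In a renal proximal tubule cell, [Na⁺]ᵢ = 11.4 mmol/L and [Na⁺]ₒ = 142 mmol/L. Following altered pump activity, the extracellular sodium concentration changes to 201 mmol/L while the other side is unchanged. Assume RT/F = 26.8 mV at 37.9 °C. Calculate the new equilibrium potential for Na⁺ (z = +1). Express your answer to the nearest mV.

77 mV

After the shift: [Na⁺]_out = 201, [Na⁺]_in = 11.4 mmol/L.
E_new = (26.8/1)·ln(201/11.4) = 26.80 · (2.8697) = 76.91 mV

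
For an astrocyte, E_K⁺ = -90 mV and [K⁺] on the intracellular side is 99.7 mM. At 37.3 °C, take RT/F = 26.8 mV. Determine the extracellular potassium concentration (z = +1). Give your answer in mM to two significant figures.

3.5 mM

Nernst: E = (26.8/1) · ln([out]/[in]), so ln([out]/[in]) = -90.0 × 1 / 26.8 = -3.3582.
[out]/[in] = e^(-3.3582) = 0.0348.
[out] = 0.0348 × 99.7 = 3.469 mM.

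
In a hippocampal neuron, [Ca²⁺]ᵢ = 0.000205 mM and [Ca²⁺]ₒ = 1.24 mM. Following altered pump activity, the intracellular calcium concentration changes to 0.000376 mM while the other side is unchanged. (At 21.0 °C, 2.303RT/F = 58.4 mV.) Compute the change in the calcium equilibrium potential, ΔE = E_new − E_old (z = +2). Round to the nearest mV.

-8 mV

E_old = (58.4/2)·log₁₀(1.24/0.000205) = 110.42 mV
E_new = (58.4/2)·log₁₀(1.24/0.000376) = 102.73 mV
ΔE = 102.73 − (110.42) = -7.69 mV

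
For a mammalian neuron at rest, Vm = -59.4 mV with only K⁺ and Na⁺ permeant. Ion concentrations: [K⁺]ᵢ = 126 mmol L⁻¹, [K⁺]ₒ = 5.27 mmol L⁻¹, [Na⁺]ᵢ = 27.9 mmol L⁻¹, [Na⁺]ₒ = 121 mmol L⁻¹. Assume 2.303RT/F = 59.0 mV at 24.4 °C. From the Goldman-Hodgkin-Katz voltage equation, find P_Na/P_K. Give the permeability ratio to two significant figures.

0.060

Let α = P_Na/P_K. GHK: Vm = 59.0·log₁₀[(Kₒ + α·Naₒ)/(Kᵢ + α·Naᵢ)].
10^(Vm/59.0) = 10^(-59.4/59.0) = 0.098451
So 0.098451·(Kᵢ + α·Naᵢ) = Kₒ + α·Naₒ → α = (0.098451·126.0 − 5.27) / (121.0 − 0.098451·27.9)
α = (12.4 − 5.27) / (121.0 − 2.747) = 7.135/118.3 = 0.06034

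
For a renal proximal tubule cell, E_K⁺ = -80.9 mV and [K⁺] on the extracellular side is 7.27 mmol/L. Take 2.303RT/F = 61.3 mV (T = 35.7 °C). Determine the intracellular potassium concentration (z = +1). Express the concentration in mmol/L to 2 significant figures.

150 mmol/L

Nernst: E = (61.3/1) · log₁₀([out]/[in]), so log₁₀([out]/[in]) = -80.9 × 1 / 61.3 = -1.3197.
[out]/[in] = 10^(-1.3197) = 0.04789.
[in] = 7.27 / 0.04789 = 151.8 mmol/L.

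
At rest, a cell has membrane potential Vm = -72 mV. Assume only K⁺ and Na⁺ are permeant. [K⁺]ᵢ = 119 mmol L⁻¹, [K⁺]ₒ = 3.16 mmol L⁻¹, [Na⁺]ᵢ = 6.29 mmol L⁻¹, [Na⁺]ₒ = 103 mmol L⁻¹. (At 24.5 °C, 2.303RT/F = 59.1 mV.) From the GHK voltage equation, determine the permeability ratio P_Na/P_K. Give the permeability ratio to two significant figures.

Let α = P_Na/P_K. GHK: Vm = 59.1·log₁₀[(Kₒ + α·Naₒ)/(Kᵢ + α·Naᵢ)].
10^(Vm/59.1) = 10^(-72.0/59.1) = 0.060496
So 0.060496·(Kᵢ + α·Naᵢ) = Kₒ + α·Naₒ → α = (0.060496·119.0 − 3.16) / (103.0 − 0.060496·6.29)
α = (7.199 − 3.16) / (103.0 − 0.3805) = 4.039/102.6 = 0.03936

0.039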